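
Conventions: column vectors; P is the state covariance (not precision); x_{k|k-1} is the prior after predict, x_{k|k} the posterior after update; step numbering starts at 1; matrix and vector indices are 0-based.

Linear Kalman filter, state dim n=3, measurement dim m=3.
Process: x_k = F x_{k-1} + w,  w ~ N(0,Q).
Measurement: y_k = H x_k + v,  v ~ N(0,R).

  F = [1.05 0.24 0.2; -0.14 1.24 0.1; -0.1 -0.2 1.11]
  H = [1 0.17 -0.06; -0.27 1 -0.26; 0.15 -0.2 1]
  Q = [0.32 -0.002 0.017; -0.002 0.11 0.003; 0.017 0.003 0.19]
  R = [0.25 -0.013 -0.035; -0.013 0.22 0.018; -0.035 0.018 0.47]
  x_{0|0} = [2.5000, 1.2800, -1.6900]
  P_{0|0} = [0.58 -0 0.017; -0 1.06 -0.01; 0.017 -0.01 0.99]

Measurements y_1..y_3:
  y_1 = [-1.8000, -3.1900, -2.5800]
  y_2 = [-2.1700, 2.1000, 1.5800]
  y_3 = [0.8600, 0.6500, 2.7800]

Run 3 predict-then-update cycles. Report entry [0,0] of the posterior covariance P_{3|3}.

P_post[0,0] = 0.1599

step 1: x^-=[2.5942, 1.0682, -2.3819]  P^-=[1.0663 0.2466 0.1422; 0.2466 1.7582 -0.1582; 0.1422 -0.1582 1.4586]  S=[1.4424 0.2378 0.0467; 0.2378 2.1236 -0.9162; 0.0467 -0.9162 2.1141]  K=[0.7766 -0.0980 0.0600; 0.2403 0.8490 0.1389; -0.0125 0.0477 0.7360]  nu=[-4.7187, -4.1771, -0.3736]  x^+=[-0.6836, -3.6637, -2.7974]  P^+=[0.1894 0.0137 -0.0264; 0.0137 0.2195 0.1140; -0.0264 0.1140 0.3740]
step 2: x^-=[-2.1566, -4.7270, -2.3041]  P^-=[0.5632 0.0893 0.0619; 0.0893 0.4792 0.1504; 0.0619 0.1504 0.6172]  S=[0.8491 -0.0195 0.0693; -0.0195 0.6642 -0.1038; 0.0693 -0.1038 1.0721]  K=[0.6692 -0.0884 0.0681; 0.1962 0.6498 0.1136; 0.0148 0.0476 0.5600]  nu=[0.6519, 5.6456, 3.2621]  x^+=[-1.9974, -0.5600, -0.1988]  P^+=[0.1629 0.0132 -0.0148; 0.0132 0.1695 0.0901; -0.0148 0.0901 0.2838]
step 3: x^-=[-2.2714, -0.4346, 0.0911]  P^-=[0.5298 0.0703 0.0551; 0.0703 0.3948 0.1182; 0.0551 0.1182 0.5118]  S=[0.8080 -0.0396 0.0642; -0.0396 0.5963 -0.0938; 0.0642 -0.0938 0.9746]  K=[0.6563 -0.0911 0.0717; 0.1833 0.6062 0.0974; 0.0160 0.0316 0.5114]  nu=[3.2107, 0.4950, 2.9427]  x^+=[0.0016, 0.7405, 1.6630]  P^+=[0.1599 0.0127 -0.0124; 0.0127 0.1569 0.0797; -0.0124 0.0797 0.2582]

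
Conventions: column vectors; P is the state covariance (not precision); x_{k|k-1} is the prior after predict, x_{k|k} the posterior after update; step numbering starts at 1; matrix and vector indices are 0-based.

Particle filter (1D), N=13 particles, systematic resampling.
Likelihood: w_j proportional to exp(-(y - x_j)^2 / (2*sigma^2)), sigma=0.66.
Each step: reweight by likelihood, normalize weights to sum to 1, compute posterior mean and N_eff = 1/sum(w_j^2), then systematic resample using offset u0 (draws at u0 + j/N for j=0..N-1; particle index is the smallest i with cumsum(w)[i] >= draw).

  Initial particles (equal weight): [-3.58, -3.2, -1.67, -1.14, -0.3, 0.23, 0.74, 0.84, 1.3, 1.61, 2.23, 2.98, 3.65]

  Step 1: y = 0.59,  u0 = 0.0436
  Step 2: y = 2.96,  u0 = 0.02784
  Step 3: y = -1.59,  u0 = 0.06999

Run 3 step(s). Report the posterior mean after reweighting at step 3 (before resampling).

post_mean = 0.8318

step 1: w=[0.0000, 0.0000, 0.0007, 0.0078, 0.0979, 0.2094, 0.2368, 0.2262, 0.1362, 0.0736, 0.0111, 0.0003, 0.0000]  mean=0.6953  Neff=5.4113  idx=[4, 5, 5, 5, 6, 6, 6, 7, 7, 7, 8, 8, 9]
step 2: w=[0.0000, 0.0008, 0.0008, 0.0008, 0.0148, 0.0148, 0.0148, 0.0243, 0.0243, 0.0243, 0.1790, 0.1790, 0.5223]  mean=1.4009  Neff=2.9473  idx=[5, 9, 10, 10, 11, 11, 12, 12, 12, 12, 12, 12, 12]
step 3: w=[0.5725, 0.3315, 0.0200, 0.0200, 0.0200, 0.0200, 0.0023, 0.0023, 0.0023, 0.0023, 0.0023, 0.0023, 0.0023]  mean=0.8318  Neff=2.2761  idx=[0, 0, 0, 0, 0, 0, 0, 1, 1, 1, 1, 2, 9]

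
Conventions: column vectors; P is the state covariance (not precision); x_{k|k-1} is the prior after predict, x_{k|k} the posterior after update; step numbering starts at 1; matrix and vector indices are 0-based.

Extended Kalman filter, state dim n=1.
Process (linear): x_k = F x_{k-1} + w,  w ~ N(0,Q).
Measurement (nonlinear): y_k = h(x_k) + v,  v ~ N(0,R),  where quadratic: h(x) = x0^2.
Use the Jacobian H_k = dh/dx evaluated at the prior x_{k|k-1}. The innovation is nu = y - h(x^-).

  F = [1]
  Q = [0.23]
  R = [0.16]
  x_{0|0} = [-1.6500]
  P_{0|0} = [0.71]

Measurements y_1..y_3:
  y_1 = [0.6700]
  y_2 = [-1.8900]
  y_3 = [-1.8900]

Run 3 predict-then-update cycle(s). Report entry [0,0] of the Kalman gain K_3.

step 1: x^-=[-1.6500]  P^-=[0.9400]  H_jac=[-3.3000]  S=[10.3966]  K=[-0.2984]  nu=[-2.0525]  x^+=[-1.0376]  P^+=[0.0145]
step 2: x^-=[-1.0376]  P^-=[0.2445]  H_jac=[-2.0752]  S=[1.2128]  K=[-0.4183]  nu=[-2.9666]  x^+=[0.2034]  P^+=[0.0323]
step 3: x^-=[0.2034]  P^-=[0.2623]  H_jac=[0.4067]  S=[0.2034]  K=[0.5244]  nu=[-1.9314]  x^+=[-0.8095]  P^+=[0.2063]

K[0,0] = 0.5244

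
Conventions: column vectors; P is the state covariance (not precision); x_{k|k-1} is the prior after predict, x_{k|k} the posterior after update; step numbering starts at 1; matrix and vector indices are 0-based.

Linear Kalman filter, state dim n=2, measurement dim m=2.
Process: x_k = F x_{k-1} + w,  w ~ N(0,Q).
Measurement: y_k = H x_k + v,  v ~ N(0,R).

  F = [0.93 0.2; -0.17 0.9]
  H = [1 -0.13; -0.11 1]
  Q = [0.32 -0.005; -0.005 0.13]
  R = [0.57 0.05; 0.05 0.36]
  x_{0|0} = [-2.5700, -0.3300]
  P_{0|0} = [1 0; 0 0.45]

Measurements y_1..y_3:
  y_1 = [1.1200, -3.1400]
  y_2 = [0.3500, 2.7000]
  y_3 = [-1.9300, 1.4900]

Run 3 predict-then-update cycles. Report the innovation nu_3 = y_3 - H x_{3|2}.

step 1: x^-=[-2.4561, 0.1399]  P^-=[1.2029 -0.0821; -0.0821 0.5234]  S=[1.8031 -0.2336; -0.2336 0.9160]  K=[0.6647 -0.0645; -0.0082 0.5791]  nu=[3.5943, -3.5501]  x^+=[0.1621, -1.9457]  P^+=[0.3824 0.0521; 0.0521 0.2138]
step 2: x^-=[-0.2384, -1.7787]  P^-=[0.6787 0.0148; 0.0148 0.2983]  S=[1.2499 -0.0484; -0.0484 0.6633]  K=[0.5395 -0.0508; -0.0018 0.4472]  nu=[0.3571, 4.4525]  x^+=[-0.2720, 0.2116]  P^+=[0.3105 0.0428; 0.0428 0.1656]
step 3: x^-=[-0.2107, 0.2367]  P^-=[0.6111 0.0101; 0.0101 0.2600]  S=[1.1829 -0.0408; -0.0408 0.6252]  K=[0.5135 -0.0579; -0.0058 0.4137]  nu=[-1.6886, 1.2301]  x^+=[-1.1490, 0.7554]  P^+=[0.2947 0.0373; 0.0373 0.1528]

innov = [-1.6886, 1.2301]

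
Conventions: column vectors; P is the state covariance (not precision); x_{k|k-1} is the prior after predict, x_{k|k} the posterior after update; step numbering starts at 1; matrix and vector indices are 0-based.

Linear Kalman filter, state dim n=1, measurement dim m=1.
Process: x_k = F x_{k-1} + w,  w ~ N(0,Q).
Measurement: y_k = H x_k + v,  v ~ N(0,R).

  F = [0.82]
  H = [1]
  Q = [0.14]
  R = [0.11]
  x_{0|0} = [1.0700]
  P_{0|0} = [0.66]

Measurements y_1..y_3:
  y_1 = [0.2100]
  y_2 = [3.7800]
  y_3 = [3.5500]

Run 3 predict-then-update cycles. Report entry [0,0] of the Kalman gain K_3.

step 1: x^-=[0.8774]  P^-=[0.5838]  S=[0.6938]  K=[0.8414]  nu=[-0.6674]  x^+=[0.3158]  P^+=[0.0926]
step 2: x^-=[0.2590]  P^-=[0.2022]  S=[0.3122]  K=[0.6477]  nu=[3.5210]  x^+=[2.5396]  P^+=[0.0712]
step 3: x^-=[2.0824]  P^-=[0.1879]  S=[0.2979]  K=[0.6308]  nu=[1.4676]  x^+=[3.0081]  P^+=[0.0694]

K[0,0] = 0.6308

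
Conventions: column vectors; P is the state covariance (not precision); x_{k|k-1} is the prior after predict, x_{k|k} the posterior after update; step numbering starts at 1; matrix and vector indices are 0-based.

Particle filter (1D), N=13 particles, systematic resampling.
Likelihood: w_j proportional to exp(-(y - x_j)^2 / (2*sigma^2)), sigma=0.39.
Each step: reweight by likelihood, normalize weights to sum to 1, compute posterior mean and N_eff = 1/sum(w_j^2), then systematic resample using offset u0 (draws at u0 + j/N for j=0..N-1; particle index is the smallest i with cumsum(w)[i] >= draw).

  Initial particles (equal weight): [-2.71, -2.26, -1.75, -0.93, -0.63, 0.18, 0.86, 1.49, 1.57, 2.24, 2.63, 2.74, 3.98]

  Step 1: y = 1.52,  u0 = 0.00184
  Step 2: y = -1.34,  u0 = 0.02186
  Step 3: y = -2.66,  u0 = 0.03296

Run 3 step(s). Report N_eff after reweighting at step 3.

N_eff = 13.0000

step 1: w=[0.0000, 0.0000, 0.0000, 0.0000, 0.0000, 0.0011, 0.0980, 0.4091, 0.4069, 0.0746, 0.0071, 0.0031, 0.0000]  mean=1.5273  Neff=2.8721  idx=[6, 6, 7, 7, 7, 7, 7, 8, 8, 8, 8, 8, 9]
step 2: w=[0.5000, 0.5000, 0.0000, 0.0000, 0.0000, 0.0000, 0.0000, 0.0000, 0.0000, 0.0000, 0.0000, 0.0000, 0.0000]  mean=0.8601  Neff=2.0004  idx=[0, 0, 0, 0, 0, 0, 0, 1, 1, 1, 1, 1, 1]
step 3: w=[0.0769, 0.0769, 0.0769, 0.0769, 0.0769, 0.0769, 0.0769, 0.0769, 0.0769, 0.0769, 0.0769, 0.0769, 0.0769]  mean=0.8600  Neff=13.0000  idx=[0, 1, 2, 3, 4, 5, 6, 7, 8, 9, 10, 11, 12]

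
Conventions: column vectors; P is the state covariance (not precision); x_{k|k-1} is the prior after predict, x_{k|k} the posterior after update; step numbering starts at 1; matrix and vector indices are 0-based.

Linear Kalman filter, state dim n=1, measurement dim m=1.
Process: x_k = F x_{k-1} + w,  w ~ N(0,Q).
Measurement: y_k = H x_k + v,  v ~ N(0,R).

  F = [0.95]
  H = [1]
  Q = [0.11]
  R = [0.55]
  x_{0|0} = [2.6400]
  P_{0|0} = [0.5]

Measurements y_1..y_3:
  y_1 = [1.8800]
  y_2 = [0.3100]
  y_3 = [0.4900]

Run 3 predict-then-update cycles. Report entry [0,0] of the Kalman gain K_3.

K[0,0] = 0.3579

step 1: x^-=[2.5080]  P^-=[0.5613]  S=[1.1113]  K=[0.5051]  nu=[-0.6280]  x^+=[2.1908]  P^+=[0.2778]
step 2: x^-=[2.0813]  P^-=[0.3607]  S=[0.9107]  K=[0.3961]  nu=[-1.7713]  x^+=[1.3797]  P^+=[0.2178]
step 3: x^-=[1.3107]  P^-=[0.3066]  S=[0.8566]  K=[0.3579]  nu=[-0.8207]  x^+=[1.0170]  P^+=[0.1969]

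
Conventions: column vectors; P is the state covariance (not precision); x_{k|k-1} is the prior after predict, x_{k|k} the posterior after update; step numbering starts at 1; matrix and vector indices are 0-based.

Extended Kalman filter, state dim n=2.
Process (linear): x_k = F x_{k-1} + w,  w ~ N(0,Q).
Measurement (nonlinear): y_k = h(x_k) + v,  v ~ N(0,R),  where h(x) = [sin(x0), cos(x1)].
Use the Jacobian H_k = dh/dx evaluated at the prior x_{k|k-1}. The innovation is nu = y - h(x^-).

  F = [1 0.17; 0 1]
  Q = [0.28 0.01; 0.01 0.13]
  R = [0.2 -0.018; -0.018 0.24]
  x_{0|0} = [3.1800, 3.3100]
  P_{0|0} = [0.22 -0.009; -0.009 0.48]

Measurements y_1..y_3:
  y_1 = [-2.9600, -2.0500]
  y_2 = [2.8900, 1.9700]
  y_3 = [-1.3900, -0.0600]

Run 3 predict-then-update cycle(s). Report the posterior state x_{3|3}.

x_post = [10.3327, 4.6042]

step 1: x^-=[3.7427, 3.3100]  P^-=[0.5108 0.0826; 0.0826 0.6100]  H_jac=[-0.8247 0.0000; 0.0000 0.1676]  S=[0.5474 -0.0294; -0.0294 0.2571]  K=[-0.7714 -0.0344; -0.1037 0.3858]  nu=[-2.3944, -1.0641]  x^+=[5.6264, 3.1478]  P^+=[0.1863 0.0336; 0.0336 0.5635]
step 2: x^-=[6.1615, 3.1478]  P^-=[0.4940 0.1394; 0.1394 0.6935]  H_jac=[0.9926 0.0000; 0.0000 0.0062]  S=[0.6867 -0.0171; -0.0171 0.2400]  K=[0.7154 0.0547; 0.2022 0.0324]  nu=[3.0114, 2.9700]  x^+=[8.4783, 3.8532]  P^+=[0.1432 0.0402; 0.0402 0.6654]
step 3: x^-=[9.1334, 3.8532]  P^-=[0.4560 0.1633; 0.1633 0.7954]  H_jac=[-0.9578 0.0000; 0.0000 0.6530]  S=[0.6184 -0.1201; -0.1201 0.5792]  K=[-0.6988 0.0392; -0.0820 0.8798]  nu=[-1.6773, 0.6973]  x^+=[10.3327, 4.6042]  P^+=[0.1466 0.0337; 0.0337 0.3256]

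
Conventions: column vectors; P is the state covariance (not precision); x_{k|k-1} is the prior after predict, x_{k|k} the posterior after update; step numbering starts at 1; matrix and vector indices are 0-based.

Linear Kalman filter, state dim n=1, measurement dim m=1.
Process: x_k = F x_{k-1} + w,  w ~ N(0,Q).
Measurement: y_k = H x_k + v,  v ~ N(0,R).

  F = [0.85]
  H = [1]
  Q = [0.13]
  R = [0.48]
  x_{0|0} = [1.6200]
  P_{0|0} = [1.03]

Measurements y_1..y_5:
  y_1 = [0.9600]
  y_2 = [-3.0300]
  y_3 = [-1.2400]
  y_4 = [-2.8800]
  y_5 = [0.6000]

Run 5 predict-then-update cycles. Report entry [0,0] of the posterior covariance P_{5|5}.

step 1: x^-=[1.3770]  P^-=[0.8742]  S=[1.3542]  K=[0.6455]  nu=[-0.4170]  x^+=[1.1078]  P^+=[0.3099]
step 2: x^-=[0.9416]  P^-=[0.3539]  S=[0.8339]  K=[0.4244]  nu=[-3.9716]  x^+=[-0.7438]  P^+=[0.2037]
step 3: x^-=[-0.6322]  P^-=[0.2772]  S=[0.7572]  K=[0.3661]  nu=[-0.6078]  x^+=[-0.8547]  P^+=[0.1757]
step 4: x^-=[-0.7265]  P^-=[0.2570]  S=[0.7370]  K=[0.3487]  nu=[-2.1535]  x^+=[-1.4774]  P^+=[0.1674]
step 5: x^-=[-1.2558]  P^-=[0.2509]  S=[0.7309]  K=[0.3433]  nu=[1.8558]  x^+=[-0.6187]  P^+=[0.1648]

P_post[0,0] = 0.1648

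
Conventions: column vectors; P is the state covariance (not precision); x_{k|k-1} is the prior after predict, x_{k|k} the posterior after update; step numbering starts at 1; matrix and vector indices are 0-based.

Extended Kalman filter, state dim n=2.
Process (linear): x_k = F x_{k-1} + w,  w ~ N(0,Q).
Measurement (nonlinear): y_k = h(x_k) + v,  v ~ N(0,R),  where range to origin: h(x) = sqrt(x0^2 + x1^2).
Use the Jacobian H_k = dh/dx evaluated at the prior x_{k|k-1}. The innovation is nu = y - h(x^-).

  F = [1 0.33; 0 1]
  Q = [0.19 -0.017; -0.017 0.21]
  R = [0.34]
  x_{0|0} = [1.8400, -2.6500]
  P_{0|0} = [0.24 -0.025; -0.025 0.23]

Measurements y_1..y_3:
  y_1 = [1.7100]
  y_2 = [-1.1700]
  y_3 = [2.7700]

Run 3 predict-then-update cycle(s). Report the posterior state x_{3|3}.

step 1: x^-=[0.9655, -2.6500]  P^-=[0.4385 0.0339; 0.0339 0.4400]  H_jac=[0.3423 -0.9396]  S=[0.7580]  K=[0.1560; -0.5301]  nu=[-1.1104]  x^+=[0.7922, -2.0614]  P^+=[0.4201 0.0966; 0.0966 0.2270]
step 2: x^-=[0.1120, -2.0614]  P^-=[0.6986 0.1545; 0.1545 0.4370]  H_jac=[0.0542 -0.9985]  S=[0.7610]  K=[-0.1529; -0.5624]  nu=[-3.2344]  x^+=[0.6066, -0.2425]  P^+=[0.6808 0.0891; 0.0891 0.1963]
step 3: x^-=[0.5266, -0.2425]  P^-=[0.9509 0.1368; 0.1368 0.4063]  H_jac=[0.9084 -0.4182]  S=[1.0917]  K=[0.7388; -0.0418]  nu=[2.1902]  x^+=[2.1448, -0.3340]  P^+=[0.3551 0.1706; 0.1706 0.4044]

x_post = [2.1448, -0.3340]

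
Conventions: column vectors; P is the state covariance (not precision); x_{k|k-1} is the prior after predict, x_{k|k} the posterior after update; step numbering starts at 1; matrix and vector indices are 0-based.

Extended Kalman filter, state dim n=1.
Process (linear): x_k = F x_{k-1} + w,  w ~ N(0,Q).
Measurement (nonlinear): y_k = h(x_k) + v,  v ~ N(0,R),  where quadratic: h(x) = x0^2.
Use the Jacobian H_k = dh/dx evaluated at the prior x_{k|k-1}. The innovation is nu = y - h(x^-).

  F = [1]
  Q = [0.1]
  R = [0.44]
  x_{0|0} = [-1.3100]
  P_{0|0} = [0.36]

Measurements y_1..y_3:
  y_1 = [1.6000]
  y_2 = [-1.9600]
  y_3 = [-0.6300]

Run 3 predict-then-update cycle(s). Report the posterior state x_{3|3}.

x_post = [-0.1661]

step 1: x^-=[-1.3100]  P^-=[0.4600]  H_jac=[-2.6200]  S=[3.5976]  K=[-0.3350]  nu=[-0.1161]  x^+=[-1.2711]  P^+=[0.0563]
step 2: x^-=[-1.2711]  P^-=[0.1563]  H_jac=[-2.5422]  S=[1.4499]  K=[-0.2740]  nu=[-3.5757]  x^+=[-0.2914]  P^+=[0.0474]
step 3: x^-=[-0.2914]  P^-=[0.1474]  H_jac=[-0.5828]  S=[0.4901]  K=[-0.1753]  nu=[-0.7149]  x^+=[-0.1661]  P^+=[0.1324]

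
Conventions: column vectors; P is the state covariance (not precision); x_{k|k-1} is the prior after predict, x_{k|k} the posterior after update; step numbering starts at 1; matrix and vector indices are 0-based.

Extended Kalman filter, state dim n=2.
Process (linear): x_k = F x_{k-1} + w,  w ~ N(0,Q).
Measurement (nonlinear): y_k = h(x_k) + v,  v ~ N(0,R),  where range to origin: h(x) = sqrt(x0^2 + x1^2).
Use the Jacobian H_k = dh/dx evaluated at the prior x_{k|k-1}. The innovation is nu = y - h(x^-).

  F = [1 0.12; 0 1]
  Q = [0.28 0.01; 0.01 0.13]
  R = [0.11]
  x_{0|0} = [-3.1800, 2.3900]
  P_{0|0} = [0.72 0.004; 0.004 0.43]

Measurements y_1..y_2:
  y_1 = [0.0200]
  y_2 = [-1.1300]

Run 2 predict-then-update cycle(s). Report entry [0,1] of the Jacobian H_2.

H_jac[0,1] = 0.9422

step 1: x^-=[-2.8932, 2.3900]  P^-=[1.0072 0.0656; 0.0656 0.5600]  H_jac=[-0.7710 0.6369]  S=[0.8714]  K=[-0.8432; 0.3513]  nu=[-3.7327]  x^+=[0.2541, 1.0789]  P^+=[0.3877 0.3237; 0.3237 0.4525]
step 2: x^-=[0.3835, 1.0789]  P^-=[0.7519 0.3880; 0.3880 0.5825]  H_jac=[0.3350 0.9422]  S=[0.9564]  K=[0.6456; 0.7097]  nu=[-2.2750]  x^+=[-1.0851, -0.5358]  P^+=[0.3533 -0.0502; -0.0502 0.1007]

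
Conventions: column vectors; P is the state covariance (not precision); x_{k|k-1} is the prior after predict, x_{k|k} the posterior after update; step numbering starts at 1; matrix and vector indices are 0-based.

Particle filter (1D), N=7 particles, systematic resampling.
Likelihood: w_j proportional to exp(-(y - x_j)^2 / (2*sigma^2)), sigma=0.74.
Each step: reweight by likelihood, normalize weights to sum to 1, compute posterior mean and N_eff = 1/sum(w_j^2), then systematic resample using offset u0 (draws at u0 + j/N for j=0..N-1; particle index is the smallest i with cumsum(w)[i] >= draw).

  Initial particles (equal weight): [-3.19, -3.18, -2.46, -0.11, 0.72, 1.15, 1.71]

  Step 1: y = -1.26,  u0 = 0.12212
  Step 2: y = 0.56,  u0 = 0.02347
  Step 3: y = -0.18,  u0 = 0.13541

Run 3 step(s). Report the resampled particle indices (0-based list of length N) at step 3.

step 1: w=[0.0499, 0.0517, 0.4017, 0.4472, 0.0417, 0.0074, 0.0005]  mean=-1.3212  Neff=2.7155  idx=[2, 2, 2, 3, 3, 3, 4]
step 2: w=[0.0001, 0.0001, 0.0001, 0.2236, 0.2236, 0.2236, 0.3291]  mean=0.1625  Neff=3.8726  idx=[3, 3, 4, 5, 5, 6, 6]
step 3: w=[0.1678, 0.1678, 0.1678, 0.1678, 0.1678, 0.0805, 0.0805]  mean=0.0236  Neff=6.5037  idx=[0, 1, 2, 3, 4, 5, 6]

resampled_idx = [0, 1, 2, 3, 4, 5, 6]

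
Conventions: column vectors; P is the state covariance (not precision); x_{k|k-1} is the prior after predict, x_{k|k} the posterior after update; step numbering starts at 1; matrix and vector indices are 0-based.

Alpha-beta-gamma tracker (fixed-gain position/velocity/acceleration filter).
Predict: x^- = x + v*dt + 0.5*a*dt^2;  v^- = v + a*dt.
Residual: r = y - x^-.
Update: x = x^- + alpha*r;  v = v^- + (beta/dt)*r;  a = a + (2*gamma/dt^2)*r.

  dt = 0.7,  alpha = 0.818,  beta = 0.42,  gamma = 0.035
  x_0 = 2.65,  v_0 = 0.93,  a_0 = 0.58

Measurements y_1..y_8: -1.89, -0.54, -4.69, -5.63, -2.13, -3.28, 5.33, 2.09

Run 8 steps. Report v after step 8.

v_post = 3.0516

step 1: x_pred=3.4431  r=-5.3331  x^+=-0.9194  v^+=-1.8639  a^+=-0.1819
step 2: x_pred=-2.2686  r=1.7286  x^+=-0.8546  v^+=-0.9540  a^+=0.0651
step 3: x_pred=-1.5065  r=-3.1835  x^+=-4.1106  v^+=-2.8186  a^+=-0.3897
step 4: x_pred=-6.1791  r=0.5491  x^+=-5.7299  v^+=-2.7619  a^+=-0.3113
step 5: x_pred=-7.7395  r=5.6095  x^+=-3.1509  v^+=0.3859  a^+=0.4901
step 6: x_pred=-2.7607  r=-0.5193  x^+=-3.1855  v^+=0.4174  a^+=0.4159
step 7: x_pred=-2.7914  r=8.1214  x^+=3.8519  v^+=5.5814  a^+=1.5761
step 8: x_pred=8.1450  r=-6.0550  x^+=3.1920  v^+=3.0516  a^+=0.7111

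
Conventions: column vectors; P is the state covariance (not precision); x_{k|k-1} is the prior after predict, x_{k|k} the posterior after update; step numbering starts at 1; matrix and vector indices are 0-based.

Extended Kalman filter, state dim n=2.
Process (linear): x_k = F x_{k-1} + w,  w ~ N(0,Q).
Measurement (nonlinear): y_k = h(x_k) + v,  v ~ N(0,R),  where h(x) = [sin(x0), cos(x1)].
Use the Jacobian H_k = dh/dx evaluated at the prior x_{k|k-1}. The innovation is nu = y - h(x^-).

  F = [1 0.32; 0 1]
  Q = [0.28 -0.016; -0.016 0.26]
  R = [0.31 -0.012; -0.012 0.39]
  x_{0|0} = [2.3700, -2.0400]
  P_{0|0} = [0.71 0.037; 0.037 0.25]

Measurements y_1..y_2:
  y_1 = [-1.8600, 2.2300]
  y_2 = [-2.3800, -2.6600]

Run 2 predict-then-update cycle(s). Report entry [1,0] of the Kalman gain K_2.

step 1: x^-=[1.7172, -2.0400]  P^-=[1.0393 0.1010; 0.1010 0.5100]  H_jac=[-0.1459 0.0000; 0.0000 0.8919]  S=[0.3321 -0.0251; -0.0251 0.7957]  K=[-0.4490 0.0990; -0.0011 0.5716]  nu=[-2.8493, 2.6822]  x^+=[3.2621, -0.5037]  P^+=[0.9623 0.0493; 0.0493 0.2500]
step 2: x^-=[3.1010, -0.5037]  P^-=[1.2995 0.1133; 0.1133 0.5100]  H_jac=[-0.9992 0.0000; 0.0000 0.4827]  S=[1.6073 -0.0667; -0.0667 0.5088]  K=[-0.8077 0.0017; -0.0507 0.4771]  nu=[-2.4206, -3.5358]  x^+=[5.0502, -2.0681]  P^+=[0.2506 0.0214; 0.0214 0.3868]

K[1,0] = -0.0507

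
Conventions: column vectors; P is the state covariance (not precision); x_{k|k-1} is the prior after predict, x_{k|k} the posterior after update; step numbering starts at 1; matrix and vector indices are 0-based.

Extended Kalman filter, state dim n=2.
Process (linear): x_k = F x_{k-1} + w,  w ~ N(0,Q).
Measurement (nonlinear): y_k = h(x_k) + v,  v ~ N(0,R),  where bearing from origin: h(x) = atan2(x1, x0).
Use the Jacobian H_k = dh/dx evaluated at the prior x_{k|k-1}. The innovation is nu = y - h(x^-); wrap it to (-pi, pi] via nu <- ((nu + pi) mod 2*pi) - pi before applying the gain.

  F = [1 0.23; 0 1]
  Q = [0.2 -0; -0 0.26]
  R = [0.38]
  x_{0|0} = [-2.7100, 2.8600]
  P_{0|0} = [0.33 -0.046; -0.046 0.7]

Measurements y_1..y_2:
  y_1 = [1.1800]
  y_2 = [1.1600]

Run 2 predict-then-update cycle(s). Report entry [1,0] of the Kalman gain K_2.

step 1: x^-=[-2.0522, 2.8600]  P^-=[0.5459 0.1150; 0.1150 0.9600]  H_jac=[-0.2308 -0.1656]  S=[0.4442]  K=[-0.3265; -0.4177]  nu=[-1.0132]  x^+=[-1.7214, 3.2832]  P^+=[0.4985 0.0544; 0.0544 0.8825]
step 2: x^-=[-0.9662, 3.2832]  P^-=[0.7702 0.2574; 0.2574 1.1425]  H_jac=[-0.2803 -0.0825]  S=[0.4602]  K=[-0.5153; -0.3616]  nu=[-0.6970]  x^+=[-0.6071, 3.5352]  P^+=[0.6480 0.1717; 0.1717 1.0823]

K[1,0] = -0.3616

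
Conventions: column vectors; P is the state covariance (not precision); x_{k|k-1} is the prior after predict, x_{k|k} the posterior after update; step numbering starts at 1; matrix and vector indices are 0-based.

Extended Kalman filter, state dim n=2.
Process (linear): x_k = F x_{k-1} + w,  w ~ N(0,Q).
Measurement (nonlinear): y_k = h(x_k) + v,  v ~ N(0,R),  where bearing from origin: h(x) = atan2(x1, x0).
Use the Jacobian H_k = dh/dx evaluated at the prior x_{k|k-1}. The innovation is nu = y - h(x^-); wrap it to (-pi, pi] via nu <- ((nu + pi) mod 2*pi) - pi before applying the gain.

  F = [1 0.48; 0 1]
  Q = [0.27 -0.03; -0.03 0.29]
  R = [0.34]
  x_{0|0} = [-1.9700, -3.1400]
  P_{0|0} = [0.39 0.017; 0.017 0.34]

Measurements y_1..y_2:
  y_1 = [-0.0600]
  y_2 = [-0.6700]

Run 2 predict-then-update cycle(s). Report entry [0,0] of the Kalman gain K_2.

K[0,0] = 0.2173

step 1: x^-=[-3.4772, -3.1400]  P^-=[0.7547 0.1502; 0.1502 0.6300]  H_jac=[0.1430 -0.1584]  S=[0.3644]  K=[0.2309; -0.2149]  nu=[2.3471]  x^+=[-2.9352, -3.6444]  P^+=[0.7352 0.1683; 0.1683 0.6132]
step 2: x^-=[-4.6845, -3.6444]  P^-=[1.3080 0.4326; 0.4326 0.9032]  H_jac=[0.1035 -0.1330]  S=[0.3581]  K=[0.2173; -0.2104]  nu=[1.8104]  x^+=[-4.2911, -4.0253]  P^+=[1.2911 0.4490; 0.4490 0.8873]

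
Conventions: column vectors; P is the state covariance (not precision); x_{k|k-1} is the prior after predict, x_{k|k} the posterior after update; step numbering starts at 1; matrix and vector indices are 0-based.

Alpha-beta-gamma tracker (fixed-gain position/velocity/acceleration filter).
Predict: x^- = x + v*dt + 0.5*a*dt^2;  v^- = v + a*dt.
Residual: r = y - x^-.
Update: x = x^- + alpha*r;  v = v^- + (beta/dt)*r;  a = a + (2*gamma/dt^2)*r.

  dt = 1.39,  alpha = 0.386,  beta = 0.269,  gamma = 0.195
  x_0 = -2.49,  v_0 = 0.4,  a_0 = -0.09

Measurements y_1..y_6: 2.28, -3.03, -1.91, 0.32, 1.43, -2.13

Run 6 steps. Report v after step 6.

v_post = -1.3091

step 1: x_pred=-2.0209  r=4.3009  x^+=-0.3608  v^+=1.1072  a^+=0.7782
step 2: x_pred=1.9300  r=-4.9600  x^+=0.0155  v^+=1.2290  a^+=-0.2230
step 3: x_pred=1.5083  r=-3.4183  x^+=0.1888  v^+=0.2574  a^+=-0.9130
step 4: x_pred=-0.3354  r=0.6554  x^+=-0.0824  v^+=-0.8848  a^+=-0.7807
step 5: x_pred=-2.0665  r=3.4965  x^+=-0.7169  v^+=-1.2934  a^+=-0.0750
step 6: x_pred=-2.5871  r=0.4571  x^+=-2.4107  v^+=-1.3091  a^+=0.0173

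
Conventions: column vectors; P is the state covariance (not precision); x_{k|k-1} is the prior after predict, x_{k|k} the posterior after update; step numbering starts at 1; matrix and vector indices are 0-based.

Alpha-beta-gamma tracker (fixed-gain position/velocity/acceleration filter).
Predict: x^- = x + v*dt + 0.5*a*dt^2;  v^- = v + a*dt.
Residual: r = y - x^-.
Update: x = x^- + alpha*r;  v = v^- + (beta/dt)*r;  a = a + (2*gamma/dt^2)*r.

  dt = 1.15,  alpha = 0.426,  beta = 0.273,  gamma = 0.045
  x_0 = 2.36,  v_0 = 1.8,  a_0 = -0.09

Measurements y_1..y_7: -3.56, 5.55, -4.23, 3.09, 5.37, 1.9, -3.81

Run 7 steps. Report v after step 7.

step 1: x_pred=4.3705  r=-7.9305  x^+=0.9921  v^+=-0.1861  a^+=-0.6297
step 2: x_pred=0.3617  r=5.1883  x^+=2.5719  v^+=0.3214  a^+=-0.2766
step 3: x_pred=2.7586  r=-6.9886  x^+=-0.2186  v^+=-1.6557  a^+=-0.7522
step 4: x_pred=-2.6201  r=5.7101  x^+=-0.1876  v^+=-1.1653  a^+=-0.3636
step 5: x_pred=-1.7681  r=7.1381  x^+=1.2728  v^+=0.1111  a^+=0.1221
step 6: x_pred=1.4813  r=0.4187  x^+=1.6597  v^+=0.3510  a^+=0.1506
step 7: x_pred=2.1629  r=-5.9729  x^+=-0.3816  v^+=-0.8937  a^+=-0.2558

v_post = -0.8937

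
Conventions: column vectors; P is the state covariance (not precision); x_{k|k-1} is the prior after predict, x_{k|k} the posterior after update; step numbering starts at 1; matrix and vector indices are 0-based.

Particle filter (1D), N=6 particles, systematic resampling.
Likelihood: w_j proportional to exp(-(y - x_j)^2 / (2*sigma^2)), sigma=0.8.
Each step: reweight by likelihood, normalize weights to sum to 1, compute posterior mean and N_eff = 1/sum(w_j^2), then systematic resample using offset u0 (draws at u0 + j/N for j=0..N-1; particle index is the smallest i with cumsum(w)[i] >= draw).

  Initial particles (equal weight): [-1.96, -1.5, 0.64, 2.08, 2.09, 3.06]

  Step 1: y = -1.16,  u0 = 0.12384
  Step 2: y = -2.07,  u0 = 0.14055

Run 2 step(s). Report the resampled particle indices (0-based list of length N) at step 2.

step 1: w=[0.3790, 0.5709, 0.0497, 0.0002, 0.0002, 0.0000]  mean=-1.5668  Neff=2.1182  idx=[0, 0, 1, 1, 1, 2]
step 2: w=[0.2297, 0.2297, 0.1799, 0.1799, 0.1799, 0.0007]  mean=-1.7098  Neff=4.9339  idx=[0, 1, 2, 3, 3, 4]

resampled_idx = [0, 1, 2, 3, 3, 4]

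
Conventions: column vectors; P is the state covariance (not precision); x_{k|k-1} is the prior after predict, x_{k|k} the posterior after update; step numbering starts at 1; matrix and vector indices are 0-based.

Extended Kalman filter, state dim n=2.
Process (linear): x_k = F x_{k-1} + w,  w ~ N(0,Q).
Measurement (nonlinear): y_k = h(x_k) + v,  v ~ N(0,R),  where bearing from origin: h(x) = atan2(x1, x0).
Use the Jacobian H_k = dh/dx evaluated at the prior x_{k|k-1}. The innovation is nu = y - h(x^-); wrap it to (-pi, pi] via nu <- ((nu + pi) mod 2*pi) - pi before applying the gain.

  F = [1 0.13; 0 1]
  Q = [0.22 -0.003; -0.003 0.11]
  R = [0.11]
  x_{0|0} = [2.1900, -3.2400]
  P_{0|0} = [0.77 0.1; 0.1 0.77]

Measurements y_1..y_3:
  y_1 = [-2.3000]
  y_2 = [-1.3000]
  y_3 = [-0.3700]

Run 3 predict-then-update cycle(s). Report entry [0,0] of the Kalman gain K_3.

K[0,0] = 1.2664

step 1: x^-=[1.7688, -3.2400]  P^-=[1.0290 0.1971; 0.1971 0.8800]  H_jac=[0.2378 0.1298]  S=[0.1952]  K=[1.3847; 0.8254]  nu=[-1.2289]  x^+=[0.0671, -4.2544]  P^+=[0.6548 -0.0260; -0.0260 0.7470]
step 2: x^-=[-0.4860, -4.2544]  P^-=[0.8807 0.0681; 0.0681 0.8570]  H_jac=[0.2320 -0.0265]  S=[0.1572]  K=[1.2886; -0.0439]  nu=[0.3845]  x^+=[0.0095, -4.2712]  P^+=[0.6197 0.0770; 0.0770 0.8567]
step 3: x^-=[-0.5457, -4.2712]  P^-=[0.8742 0.1854; 0.1854 0.9667]  H_jac=[0.2304 -0.0294]  S=[0.1547]  K=[1.2664; 0.0922]  nu=[1.3279]  x^+=[1.1358, -4.1489]  P^+=[0.6261 0.1674; 0.1674 0.9654]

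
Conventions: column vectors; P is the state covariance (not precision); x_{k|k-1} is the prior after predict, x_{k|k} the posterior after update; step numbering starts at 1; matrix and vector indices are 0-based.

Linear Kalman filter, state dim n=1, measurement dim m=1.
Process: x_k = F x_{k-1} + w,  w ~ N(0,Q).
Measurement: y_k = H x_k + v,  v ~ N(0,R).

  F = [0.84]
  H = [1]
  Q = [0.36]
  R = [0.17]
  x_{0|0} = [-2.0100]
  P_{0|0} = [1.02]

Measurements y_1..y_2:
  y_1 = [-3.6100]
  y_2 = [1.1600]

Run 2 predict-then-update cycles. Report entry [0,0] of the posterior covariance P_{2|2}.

P_post[0,0] = 0.1244

step 1: x^-=[-1.6884]  P^-=[1.0797]  S=[1.2497]  K=[0.8640]  nu=[-1.9216]  x^+=[-3.3486]  P^+=[0.1469]
step 2: x^-=[-2.8128]  P^-=[0.4636]  S=[0.6336]  K=[0.7317]  nu=[3.9728]  x^+=[0.0941]  P^+=[0.1244]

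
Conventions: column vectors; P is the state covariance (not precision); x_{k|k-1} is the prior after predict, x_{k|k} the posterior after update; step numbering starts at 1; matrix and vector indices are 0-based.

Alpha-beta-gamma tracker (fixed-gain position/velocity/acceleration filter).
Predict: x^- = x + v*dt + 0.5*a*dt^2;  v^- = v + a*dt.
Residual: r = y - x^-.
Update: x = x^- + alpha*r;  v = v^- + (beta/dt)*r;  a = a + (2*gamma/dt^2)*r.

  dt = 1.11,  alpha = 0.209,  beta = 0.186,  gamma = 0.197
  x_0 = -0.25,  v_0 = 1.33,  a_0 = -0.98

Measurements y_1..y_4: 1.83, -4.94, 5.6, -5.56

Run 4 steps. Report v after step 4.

v_post = -2.4677

step 1: x_pred=0.6226  r=1.2074  x^+=0.8749  v^+=0.4445  a^+=-0.5939
step 2: x_pred=1.0025  r=-5.9425  x^+=-0.2395  v^+=-1.2105  a^+=-2.4942
step 3: x_pred=-3.1196  r=8.7196  x^+=-1.2972  v^+=-2.5179  a^+=0.2942
step 4: x_pred=-3.9108  r=-1.6492  x^+=-4.2555  v^+=-2.4677  a^+=-0.2332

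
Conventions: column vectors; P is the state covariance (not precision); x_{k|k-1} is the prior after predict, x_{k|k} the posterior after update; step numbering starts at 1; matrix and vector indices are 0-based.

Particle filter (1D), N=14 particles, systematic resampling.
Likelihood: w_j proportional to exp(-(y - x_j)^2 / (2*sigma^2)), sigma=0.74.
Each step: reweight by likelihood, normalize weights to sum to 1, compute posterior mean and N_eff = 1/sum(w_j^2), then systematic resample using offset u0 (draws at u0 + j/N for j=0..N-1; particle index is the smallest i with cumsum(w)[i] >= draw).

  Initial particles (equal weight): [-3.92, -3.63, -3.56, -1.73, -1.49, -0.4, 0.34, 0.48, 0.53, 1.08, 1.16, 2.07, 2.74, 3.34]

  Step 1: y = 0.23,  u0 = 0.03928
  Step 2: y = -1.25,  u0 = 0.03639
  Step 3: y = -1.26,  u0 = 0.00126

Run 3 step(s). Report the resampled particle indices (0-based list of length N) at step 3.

resampled_idx = [0, 0, 1, 1, 2, 3, 3, 4, 5, 5, 6, 7, 7, 9]

step 1: w=[0.0000, 0.0000, 0.0000, 0.0064, 0.0144, 0.1491, 0.2119, 0.2024, 0.1973, 0.1108, 0.0973, 0.0097, 0.0007, 0.0000]  mean=0.4362  Neff=5.9135  idx=[5, 5, 6, 6, 6, 7, 7, 7, 8, 8, 8, 9, 10, 10]
step 2: w=[0.3022, 0.3022, 0.0581, 0.0581, 0.0581, 0.0380, 0.0380, 0.0380, 0.0324, 0.0324, 0.0324, 0.0041, 0.0029, 0.0029]  mean=-0.0651  Neff=4.9915  idx=[0, 0, 0, 0, 1, 1, 1, 1, 2, 3, 4, 6, 8, 10]
step 3: w=[0.1123, 0.1123, 0.1123, 0.1123, 0.1123, 0.1123, 0.1123, 0.1123, 0.0213, 0.0213, 0.0213, 0.0139, 0.0118, 0.0118]  mean=-0.3184  Neff=9.7325  idx=[0, 0, 1, 1, 2, 3, 3, 4, 5, 5, 6, 7, 7, 9]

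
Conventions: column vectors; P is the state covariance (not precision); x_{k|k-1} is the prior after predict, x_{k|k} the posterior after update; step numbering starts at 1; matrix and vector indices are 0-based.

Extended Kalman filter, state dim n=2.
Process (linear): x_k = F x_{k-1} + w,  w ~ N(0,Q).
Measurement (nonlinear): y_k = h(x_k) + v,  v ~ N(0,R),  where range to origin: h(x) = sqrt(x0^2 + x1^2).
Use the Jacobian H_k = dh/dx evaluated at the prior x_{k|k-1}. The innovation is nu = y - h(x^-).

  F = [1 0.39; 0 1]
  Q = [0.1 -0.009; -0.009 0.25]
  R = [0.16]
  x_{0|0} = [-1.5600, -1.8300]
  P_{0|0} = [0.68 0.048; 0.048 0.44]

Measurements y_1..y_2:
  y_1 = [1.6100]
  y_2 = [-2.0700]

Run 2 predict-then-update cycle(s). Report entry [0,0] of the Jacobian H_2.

H_jac[0,0] = -0.8413

step 1: x^-=[-2.2737, -1.8300]  P^-=[0.8844 0.2106; 0.2106 0.6900]  H_jac=[-0.7790 -0.6270]  S=[1.1737]  K=[-0.6995; -0.5084]  nu=[-1.3087]  x^+=[-1.3583, -1.1647]  P^+=[0.3101 -0.2068; -0.2068 0.3866]
step 2: x^-=[-1.8125, -1.1647]  P^-=[0.3076 -0.0650; -0.0650 0.6366]  H_jac=[-0.8413 -0.5406]  S=[0.5047]  K=[-0.4432; -0.5736]  nu=[-4.2245]  x^+=[0.0597, 1.2586]  P^+=[0.2085 -0.1933; -0.1933 0.4706]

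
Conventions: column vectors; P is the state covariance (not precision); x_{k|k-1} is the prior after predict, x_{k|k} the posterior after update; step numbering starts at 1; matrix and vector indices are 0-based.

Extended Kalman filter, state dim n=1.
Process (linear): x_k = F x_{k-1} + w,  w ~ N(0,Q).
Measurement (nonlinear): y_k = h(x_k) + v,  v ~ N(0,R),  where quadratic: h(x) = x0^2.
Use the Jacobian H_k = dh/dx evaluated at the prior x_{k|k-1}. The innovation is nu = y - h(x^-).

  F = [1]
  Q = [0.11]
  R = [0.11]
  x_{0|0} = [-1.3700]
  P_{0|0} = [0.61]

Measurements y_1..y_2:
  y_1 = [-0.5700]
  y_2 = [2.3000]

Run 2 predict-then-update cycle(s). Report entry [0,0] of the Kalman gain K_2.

step 1: x^-=[-1.3700]  P^-=[0.7200]  H_jac=[-2.7400]  S=[5.5155]  K=[-0.3577]  nu=[-2.4469]  x^+=[-0.4948]  P^+=[0.0144]
step 2: x^-=[-0.4948]  P^-=[0.1244]  H_jac=[-0.9896]  S=[0.2318]  K=[-0.5309]  nu=[2.0552]  x^+=[-1.5860]  P^+=[0.0590]

K[0,0] = -0.5309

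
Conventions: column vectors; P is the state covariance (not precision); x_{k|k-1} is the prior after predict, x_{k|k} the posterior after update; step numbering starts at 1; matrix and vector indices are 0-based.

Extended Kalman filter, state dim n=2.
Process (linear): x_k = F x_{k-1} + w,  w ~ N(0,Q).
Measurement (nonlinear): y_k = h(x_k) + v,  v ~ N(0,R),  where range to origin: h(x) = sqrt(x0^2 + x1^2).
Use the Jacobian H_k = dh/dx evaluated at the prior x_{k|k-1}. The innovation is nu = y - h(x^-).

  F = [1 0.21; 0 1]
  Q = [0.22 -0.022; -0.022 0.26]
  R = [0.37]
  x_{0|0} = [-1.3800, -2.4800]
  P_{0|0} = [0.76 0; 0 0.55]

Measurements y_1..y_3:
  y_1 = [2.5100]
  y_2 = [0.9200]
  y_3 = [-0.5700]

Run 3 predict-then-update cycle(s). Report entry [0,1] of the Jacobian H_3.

H_jac[0,1] = -0.6764

step 1: x^-=[-1.9008, -2.4800]  P^-=[1.0043 0.0935; 0.0935 0.8100]  H_jac=[-0.6083 -0.7937]  S=[1.3422]  K=[-0.5105; -0.5214]  nu=[-0.6147]  x^+=[-1.5870, -2.1595]  P^+=[0.6545 -0.2637; -0.2637 0.4452]
step 2: x^-=[-2.0406, -2.1595]  P^-=[0.7834 -0.1922; -0.1922 0.7052]  H_jac=[-0.6868 -0.7268]  S=[0.9202]  K=[-0.4329; -0.4135]  nu=[-2.0511]  x^+=[-1.1526, -1.3113]  P^+=[0.6110 -0.3569; -0.3569 0.5478]
step 3: x^-=[-1.4280, -1.3113]  P^-=[0.7052 -0.2639; -0.2639 0.8078]  H_jac=[-0.7366 -0.6764]  S=[0.8592]  K=[-0.3968; -0.4097]  nu=[-2.5088]  x^+=[-0.4325, -0.2836]  P^+=[0.5699 -0.4036; -0.4036 0.6636]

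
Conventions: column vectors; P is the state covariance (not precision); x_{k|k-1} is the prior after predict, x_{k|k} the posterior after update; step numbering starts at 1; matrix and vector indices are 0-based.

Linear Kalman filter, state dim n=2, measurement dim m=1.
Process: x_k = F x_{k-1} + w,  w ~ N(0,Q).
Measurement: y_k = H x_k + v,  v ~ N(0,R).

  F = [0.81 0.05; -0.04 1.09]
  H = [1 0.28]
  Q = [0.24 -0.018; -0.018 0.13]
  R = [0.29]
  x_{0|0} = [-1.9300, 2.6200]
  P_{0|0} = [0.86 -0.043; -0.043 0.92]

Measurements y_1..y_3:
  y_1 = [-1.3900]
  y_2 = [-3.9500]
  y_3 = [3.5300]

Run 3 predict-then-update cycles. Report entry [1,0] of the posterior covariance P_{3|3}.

step 1: x^-=[-1.4323, 2.9330]  P^-=[0.8031 -0.0336; -0.0336 1.2282]  S=[1.1705]  K=[0.6780; 0.2651]  nu=[-0.7789]  x^+=[-1.9604, 2.7265]  P^+=[0.2649 -0.2440; -0.2440 1.1459]
step 2: x^-=[-1.4516, 3.0503]  P^-=[0.3969 -0.1791; -0.1791 1.5132]  S=[0.7053]  K=[0.4917; 0.3469]  nu=[-3.3525]  x^+=[-3.1001, 1.8875]  P^+=[0.2264 -0.2993; -0.2993 1.4283]
step 3: x^-=[-2.4167, 2.1814]  P^-=[0.3679 -0.2112; -0.2112 1.8535]  S=[0.6849]  K=[0.4508; 0.4494]  nu=[5.3359]  x^+=[-0.0114, 4.5792]  P^+=[0.2287 -0.3499; -0.3499 1.7151]

P_post[1,0] = -0.3499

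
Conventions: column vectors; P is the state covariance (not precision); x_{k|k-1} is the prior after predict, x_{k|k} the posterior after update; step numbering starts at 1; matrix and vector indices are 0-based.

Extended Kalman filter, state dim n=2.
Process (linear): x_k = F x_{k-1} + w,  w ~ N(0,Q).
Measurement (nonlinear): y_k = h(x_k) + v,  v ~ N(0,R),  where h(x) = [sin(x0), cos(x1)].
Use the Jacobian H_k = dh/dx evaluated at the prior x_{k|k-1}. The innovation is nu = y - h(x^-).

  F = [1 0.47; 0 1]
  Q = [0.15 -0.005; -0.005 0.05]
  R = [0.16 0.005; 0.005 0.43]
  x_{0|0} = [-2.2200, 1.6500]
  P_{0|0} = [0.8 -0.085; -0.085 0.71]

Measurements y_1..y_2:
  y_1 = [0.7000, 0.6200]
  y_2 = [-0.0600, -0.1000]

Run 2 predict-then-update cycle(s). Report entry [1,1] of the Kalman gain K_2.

step 1: x^-=[-1.4445, 1.6500]  P^-=[1.0269 0.2437; 0.2437 0.7600]  H_jac=[0.1260 0.0000; 0.0000 -0.9969]  S=[0.1763 -0.0256; -0.0256 1.1852]  K=[0.7062 -0.1897; 0.0816 -0.6374]  nu=[1.6920, 0.6991]  x^+=[-0.3822, 1.3423]  P^+=[0.8895 0.0783; 0.0783 0.2746]
step 2: x^-=[0.2487, 1.3423]  P^-=[1.1737 0.2023; 0.2023 0.3246]  H_jac=[0.9692 0.0000; 0.0000 -0.9740]  S=[1.2626 -0.1860; -0.1860 0.7379]  K=[0.8949 -0.0415; 0.0958 -0.4043]  nu=[-0.3061, -0.3265]  x^+=[-0.0117, 1.4450]  P^+=[0.1475 0.0137; 0.0137 0.1780]

K[1,1] = -0.4043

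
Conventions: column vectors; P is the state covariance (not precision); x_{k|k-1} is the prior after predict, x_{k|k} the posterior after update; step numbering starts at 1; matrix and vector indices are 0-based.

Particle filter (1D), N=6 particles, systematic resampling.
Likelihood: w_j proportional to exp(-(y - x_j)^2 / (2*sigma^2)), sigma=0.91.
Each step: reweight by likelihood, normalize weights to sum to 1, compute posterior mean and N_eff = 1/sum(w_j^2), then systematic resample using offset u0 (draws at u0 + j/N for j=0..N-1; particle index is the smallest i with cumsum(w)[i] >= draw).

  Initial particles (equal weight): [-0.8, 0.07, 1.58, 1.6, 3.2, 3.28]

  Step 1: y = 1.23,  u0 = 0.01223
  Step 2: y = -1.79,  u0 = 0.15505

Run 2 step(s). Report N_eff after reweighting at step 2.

step 1: w=[0.0326, 0.1739, 0.3640, 0.3609, 0.0376, 0.0310]  mean=1.3607  Neff=3.3736  idx=[0, 1, 2, 2, 3, 3]
step 2: w=[0.8123, 0.1818, 0.0015, 0.0015, 0.0014, 0.0014]  mean=-0.6277  Neff=1.4433  idx=[0, 0, 0, 0, 1, 1]

N_eff = 1.4433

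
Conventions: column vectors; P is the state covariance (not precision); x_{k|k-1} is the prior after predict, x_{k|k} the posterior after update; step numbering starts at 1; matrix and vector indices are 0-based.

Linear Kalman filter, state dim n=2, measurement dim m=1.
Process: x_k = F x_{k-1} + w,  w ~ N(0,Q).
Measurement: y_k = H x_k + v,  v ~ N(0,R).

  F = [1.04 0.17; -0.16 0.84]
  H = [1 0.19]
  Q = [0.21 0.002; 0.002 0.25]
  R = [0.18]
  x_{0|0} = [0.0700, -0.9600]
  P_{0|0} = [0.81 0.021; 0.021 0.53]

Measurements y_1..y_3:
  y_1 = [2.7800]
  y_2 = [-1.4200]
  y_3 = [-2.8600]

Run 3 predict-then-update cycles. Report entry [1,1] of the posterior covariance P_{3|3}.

P_post[1,1] = 0.7433

step 1: x^-=[-0.0904, -0.8176]  P^-=[1.1088 -0.0393; -0.0393 0.6391]  S=[1.2970]  K=[0.8492; 0.0633]  nu=[3.0257]  x^+=[2.4790, -0.6261]  P^+=[0.1736 -0.1090; -0.1090 0.6339]
step 2: x^-=[2.4718, -0.9225]  P^-=[0.3775 -0.0287; -0.0287 0.7310]  S=[0.5730]  K=[0.6493; 0.1924]  nu=[-3.7165]  x^+=[0.0586, -1.6375]  P^+=[0.1359 -0.1002; -0.1002 0.7098]
step 3: x^-=[-0.2174, -1.3849]  P^-=[0.3421 -0.0041; -0.0041 0.7813]  S=[0.5487]  K=[0.6220; 0.2631]  nu=[-2.3794]  x^+=[-1.6974, -2.0108]  P^+=[0.1298 -0.0939; -0.0939 0.7433]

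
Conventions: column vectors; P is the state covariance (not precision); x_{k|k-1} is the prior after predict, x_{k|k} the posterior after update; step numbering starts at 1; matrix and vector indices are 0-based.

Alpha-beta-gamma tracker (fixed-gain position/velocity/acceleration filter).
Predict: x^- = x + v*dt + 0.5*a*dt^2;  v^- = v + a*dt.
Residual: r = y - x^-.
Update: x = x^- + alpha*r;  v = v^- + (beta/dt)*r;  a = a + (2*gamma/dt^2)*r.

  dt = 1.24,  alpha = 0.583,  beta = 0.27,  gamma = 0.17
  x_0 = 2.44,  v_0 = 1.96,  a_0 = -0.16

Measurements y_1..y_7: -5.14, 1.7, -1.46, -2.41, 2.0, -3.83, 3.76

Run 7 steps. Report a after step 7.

a_post = 2.3454

step 1: x_pred=4.7474  r=-9.8874  x^+=-1.0170  v^+=-0.3913  a^+=-2.3463
step 2: x_pred=-3.3060  r=5.0060  x^+=-0.3875  v^+=-2.2107  a^+=-1.2394
step 3: x_pred=-4.0817  r=2.6217  x^+=-2.5532  v^+=-3.1767  a^+=-0.6597
step 4: x_pred=-6.9995  r=4.5895  x^+=-4.3238  v^+=-2.9954  a^+=0.3552
step 5: x_pred=-7.7650  r=9.7650  x^+=-2.0720  v^+=-0.4287  a^+=2.5145
step 6: x_pred=-0.6705  r=-3.1595  x^+=-2.5125  v^+=2.0013  a^+=1.8158
step 7: x_pred=1.3651  r=2.3949  x^+=2.7613  v^+=4.7744  a^+=2.3454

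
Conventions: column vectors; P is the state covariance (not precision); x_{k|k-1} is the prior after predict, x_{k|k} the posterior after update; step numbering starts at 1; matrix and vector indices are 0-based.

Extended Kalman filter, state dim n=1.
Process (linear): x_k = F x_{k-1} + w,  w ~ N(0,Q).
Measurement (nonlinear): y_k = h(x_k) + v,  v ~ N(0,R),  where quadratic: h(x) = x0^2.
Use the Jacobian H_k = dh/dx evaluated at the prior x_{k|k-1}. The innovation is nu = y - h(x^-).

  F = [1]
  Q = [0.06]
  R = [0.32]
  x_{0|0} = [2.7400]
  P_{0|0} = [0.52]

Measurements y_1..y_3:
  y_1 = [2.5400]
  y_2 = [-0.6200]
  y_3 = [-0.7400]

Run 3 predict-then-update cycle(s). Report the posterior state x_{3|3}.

step 1: x^-=[2.7400]  P^-=[0.5800]  H_jac=[5.4800]  S=[17.7376]  K=[0.1792]  nu=[-4.9676]  x^+=[1.8499]  P^+=[0.0105]
step 2: x^-=[1.8499]  P^-=[0.0705]  H_jac=[3.6997]  S=[1.2845]  K=[0.2030]  nu=[-4.0420]  x^+=[1.0295]  P^+=[0.0176]
step 3: x^-=[1.0295]  P^-=[0.0776]  H_jac=[2.0590]  S=[0.6488]  K=[0.2461]  nu=[-1.7999]  x^+=[0.5865]  P^+=[0.0383]

x_post = [0.5865]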